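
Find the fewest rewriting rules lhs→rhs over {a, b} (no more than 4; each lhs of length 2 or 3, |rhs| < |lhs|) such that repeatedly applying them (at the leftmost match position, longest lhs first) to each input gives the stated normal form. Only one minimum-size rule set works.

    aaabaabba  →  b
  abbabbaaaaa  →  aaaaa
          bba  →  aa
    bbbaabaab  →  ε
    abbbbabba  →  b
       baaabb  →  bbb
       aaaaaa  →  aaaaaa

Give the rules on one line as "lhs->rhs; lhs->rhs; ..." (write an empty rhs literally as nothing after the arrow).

aab->bb; abb->; ba->b; bba->aa

  | aaabaabba => abbaabba => aabba => bbba => baa => ba => b
  | abbabbaaaaa => abbaaaaa => aaaaa
  | bba => aa
  | bbbaabaab => baaabaab => baabaab => babaab => bbaab => aaab => abb => ε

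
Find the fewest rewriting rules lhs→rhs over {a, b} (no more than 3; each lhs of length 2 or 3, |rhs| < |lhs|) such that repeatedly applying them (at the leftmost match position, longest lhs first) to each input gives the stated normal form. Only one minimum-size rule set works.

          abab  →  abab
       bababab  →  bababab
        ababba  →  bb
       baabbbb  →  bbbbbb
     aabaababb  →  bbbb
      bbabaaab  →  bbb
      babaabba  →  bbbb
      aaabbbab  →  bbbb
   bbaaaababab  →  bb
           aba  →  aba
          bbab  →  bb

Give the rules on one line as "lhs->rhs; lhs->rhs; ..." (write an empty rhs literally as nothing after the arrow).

  | abab
  | bababab
  | ababba => abbba => bbba => bb
  | baabbbb => bbbbbb

aa->b; abb->bb; bba->b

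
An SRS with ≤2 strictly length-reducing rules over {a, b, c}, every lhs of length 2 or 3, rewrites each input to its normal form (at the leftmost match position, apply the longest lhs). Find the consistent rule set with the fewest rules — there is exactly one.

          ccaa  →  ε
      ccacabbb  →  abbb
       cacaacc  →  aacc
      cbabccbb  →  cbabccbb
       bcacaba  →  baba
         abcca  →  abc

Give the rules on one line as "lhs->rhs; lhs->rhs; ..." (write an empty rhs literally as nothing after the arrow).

ca->; cac->ac

  | ccaa => ca => ε
  | ccacabbb => cacabbb => acabbb => abbb
  | cacaacc => acaacc => aacc
  | cbabccbb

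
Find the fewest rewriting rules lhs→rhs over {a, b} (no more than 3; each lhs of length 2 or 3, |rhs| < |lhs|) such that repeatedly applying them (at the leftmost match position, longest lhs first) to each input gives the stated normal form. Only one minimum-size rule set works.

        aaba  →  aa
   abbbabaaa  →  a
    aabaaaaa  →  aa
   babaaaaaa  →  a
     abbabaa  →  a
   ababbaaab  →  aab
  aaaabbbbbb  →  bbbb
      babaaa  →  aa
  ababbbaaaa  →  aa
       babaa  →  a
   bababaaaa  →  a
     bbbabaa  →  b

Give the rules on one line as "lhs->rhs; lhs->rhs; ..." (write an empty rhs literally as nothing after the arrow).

  | aaba => aa
  | abbbabaaa => bbabaaa => bbaaa => baa => a
  | aabaaaaa => aaaaaa => aaaa => aa
  | babaaaaaa => baaaaaa => aaaaa => aaa => a

aaa->a; abb->b; ba->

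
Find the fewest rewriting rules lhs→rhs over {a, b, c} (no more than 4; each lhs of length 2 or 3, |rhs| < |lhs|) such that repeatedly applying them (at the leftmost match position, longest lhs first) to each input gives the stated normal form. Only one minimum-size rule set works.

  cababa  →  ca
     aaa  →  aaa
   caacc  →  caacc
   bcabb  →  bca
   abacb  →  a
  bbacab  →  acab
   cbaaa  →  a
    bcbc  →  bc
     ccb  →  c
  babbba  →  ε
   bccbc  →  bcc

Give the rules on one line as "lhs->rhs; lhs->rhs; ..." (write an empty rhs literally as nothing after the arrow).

ba->; bb->; cb->; cba->b

  | cababa => caba => ca
  | aaa
  | caacc
  | bcabb => bca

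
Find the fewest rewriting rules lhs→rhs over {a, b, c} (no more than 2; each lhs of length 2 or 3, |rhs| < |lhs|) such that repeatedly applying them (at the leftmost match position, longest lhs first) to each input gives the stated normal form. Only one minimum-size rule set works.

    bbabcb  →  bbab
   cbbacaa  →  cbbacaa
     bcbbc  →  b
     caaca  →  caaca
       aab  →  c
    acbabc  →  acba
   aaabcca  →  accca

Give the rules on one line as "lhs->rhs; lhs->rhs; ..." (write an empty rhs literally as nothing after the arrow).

aab->c; bc->

  | bbabcb => bbab
  | cbbacaa
  | bcbbc => bbc => b
  | caaca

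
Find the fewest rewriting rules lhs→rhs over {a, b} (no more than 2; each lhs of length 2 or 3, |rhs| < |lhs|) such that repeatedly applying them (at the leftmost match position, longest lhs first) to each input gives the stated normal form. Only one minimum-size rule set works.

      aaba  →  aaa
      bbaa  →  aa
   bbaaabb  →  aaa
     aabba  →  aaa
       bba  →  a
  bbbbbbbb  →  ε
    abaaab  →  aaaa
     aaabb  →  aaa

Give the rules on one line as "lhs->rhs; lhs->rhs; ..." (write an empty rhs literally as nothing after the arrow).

  | aaba => aaa
  | bbaa => aa
  | bbaaabb => aaabb => aaab => aaa
  | aabba => aaba => aaa

ab->a; bb->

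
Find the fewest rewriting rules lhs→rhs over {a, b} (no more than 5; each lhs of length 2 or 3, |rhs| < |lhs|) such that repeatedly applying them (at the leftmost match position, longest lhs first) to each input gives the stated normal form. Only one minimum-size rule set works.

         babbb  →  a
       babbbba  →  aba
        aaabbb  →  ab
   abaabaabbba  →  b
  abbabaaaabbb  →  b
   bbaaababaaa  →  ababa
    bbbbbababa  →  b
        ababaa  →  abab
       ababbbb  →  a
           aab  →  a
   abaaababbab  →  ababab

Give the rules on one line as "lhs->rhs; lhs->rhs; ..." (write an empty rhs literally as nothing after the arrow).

aa->b; aaa->; baa->b; bb->a

  | babbb => baab => bb => a
  | babbbba => baabba => bbba => aba
  | aaabbb => bbb => ab
  | abaabaabbba => abbaabbba => aaaabbba => abbba => aaba => bba => aa => b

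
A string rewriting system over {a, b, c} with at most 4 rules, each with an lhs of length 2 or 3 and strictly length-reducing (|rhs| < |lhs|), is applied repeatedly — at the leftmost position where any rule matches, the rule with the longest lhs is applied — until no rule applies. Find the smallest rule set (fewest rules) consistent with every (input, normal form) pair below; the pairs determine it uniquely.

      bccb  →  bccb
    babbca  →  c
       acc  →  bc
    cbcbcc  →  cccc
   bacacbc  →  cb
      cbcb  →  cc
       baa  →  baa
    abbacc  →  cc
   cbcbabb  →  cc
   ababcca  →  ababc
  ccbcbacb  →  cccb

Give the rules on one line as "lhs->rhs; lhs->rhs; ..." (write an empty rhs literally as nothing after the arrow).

  | bccb
  | babbca => bacca => bbca => cca => c
  | acc => bc
  | cbcbcc => cbbcc => cccc

ac->b; bb->c; ca->; cbc->cb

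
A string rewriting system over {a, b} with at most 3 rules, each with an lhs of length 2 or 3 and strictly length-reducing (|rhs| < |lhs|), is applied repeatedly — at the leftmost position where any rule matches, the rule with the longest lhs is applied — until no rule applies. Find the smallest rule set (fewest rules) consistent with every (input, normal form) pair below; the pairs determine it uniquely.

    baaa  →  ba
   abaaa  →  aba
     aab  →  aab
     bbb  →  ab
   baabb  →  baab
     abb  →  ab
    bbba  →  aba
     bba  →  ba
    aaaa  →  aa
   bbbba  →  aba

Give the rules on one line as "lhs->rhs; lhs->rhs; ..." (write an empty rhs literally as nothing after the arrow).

aaa->a; bb->b; bbb->ab

  | baaa => ba
  | abaaa => aba
  | aab
  | bbb => ab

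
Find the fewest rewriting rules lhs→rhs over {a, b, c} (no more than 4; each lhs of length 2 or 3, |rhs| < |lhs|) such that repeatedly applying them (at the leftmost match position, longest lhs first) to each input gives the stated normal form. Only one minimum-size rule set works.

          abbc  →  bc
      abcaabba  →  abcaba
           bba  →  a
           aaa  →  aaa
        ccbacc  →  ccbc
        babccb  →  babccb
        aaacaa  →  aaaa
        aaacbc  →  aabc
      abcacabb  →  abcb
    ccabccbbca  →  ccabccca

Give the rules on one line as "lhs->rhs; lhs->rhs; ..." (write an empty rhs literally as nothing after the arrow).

abb->b; ac->; bb->

  | abbc => bc
  | abcaabba => abcaba
  | bba => a
  | aaa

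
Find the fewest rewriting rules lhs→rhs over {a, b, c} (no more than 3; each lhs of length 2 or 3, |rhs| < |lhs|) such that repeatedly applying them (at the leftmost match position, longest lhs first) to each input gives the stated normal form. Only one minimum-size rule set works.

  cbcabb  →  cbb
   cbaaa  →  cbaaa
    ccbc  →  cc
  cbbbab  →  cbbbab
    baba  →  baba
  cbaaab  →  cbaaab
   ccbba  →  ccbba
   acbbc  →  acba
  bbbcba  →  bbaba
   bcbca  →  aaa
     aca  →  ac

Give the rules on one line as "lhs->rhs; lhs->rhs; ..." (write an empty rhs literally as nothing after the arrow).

bc->a; ca->c

  | cbcabb => caabb => cabb => cbb
  | cbaaa
  | ccbc => cca => cc
  | cbbbab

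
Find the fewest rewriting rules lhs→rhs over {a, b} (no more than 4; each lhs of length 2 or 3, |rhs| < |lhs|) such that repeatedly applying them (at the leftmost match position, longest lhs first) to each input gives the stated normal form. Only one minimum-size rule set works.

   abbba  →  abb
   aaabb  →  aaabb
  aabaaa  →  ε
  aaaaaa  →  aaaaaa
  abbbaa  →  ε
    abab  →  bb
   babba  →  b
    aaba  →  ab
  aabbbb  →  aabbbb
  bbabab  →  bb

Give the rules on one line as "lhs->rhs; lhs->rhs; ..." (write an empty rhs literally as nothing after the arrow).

aba->b; ba->; baa->aa

  | abbba => abb
  | aaabb
  | aabaaa => abaa => ba => ε
  | aaaaaa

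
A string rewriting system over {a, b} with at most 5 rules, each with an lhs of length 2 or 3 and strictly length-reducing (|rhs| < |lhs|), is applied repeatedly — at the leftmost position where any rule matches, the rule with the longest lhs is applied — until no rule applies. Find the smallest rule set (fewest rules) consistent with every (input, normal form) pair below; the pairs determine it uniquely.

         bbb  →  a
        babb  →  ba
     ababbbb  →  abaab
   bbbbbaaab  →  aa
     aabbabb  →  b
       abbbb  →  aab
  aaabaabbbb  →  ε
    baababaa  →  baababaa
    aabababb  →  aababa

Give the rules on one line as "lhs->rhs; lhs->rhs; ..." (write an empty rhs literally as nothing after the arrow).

  | bbb => a
  | babb => ba
  | ababbbb => abaab
  | bbbbbaaab => abbaaab => abbaab => abbab => abbb => aa

aaa->; bb->; bba->bb; bbb->a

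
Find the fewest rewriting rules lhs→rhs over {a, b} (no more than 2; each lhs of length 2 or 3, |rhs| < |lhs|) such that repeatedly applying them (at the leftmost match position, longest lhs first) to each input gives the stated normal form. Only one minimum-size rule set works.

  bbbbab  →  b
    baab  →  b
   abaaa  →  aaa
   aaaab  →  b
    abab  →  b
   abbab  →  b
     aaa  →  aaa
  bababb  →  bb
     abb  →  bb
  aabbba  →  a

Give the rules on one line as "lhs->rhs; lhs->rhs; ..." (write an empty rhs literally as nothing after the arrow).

ab->b; ba->a

  | bbbbab => bbbab => bbab => bab => ab => b
  | baab => aab => ab => b
  | abaaa => baaa => aaa
  | aaaab => aaab => aab => ab => b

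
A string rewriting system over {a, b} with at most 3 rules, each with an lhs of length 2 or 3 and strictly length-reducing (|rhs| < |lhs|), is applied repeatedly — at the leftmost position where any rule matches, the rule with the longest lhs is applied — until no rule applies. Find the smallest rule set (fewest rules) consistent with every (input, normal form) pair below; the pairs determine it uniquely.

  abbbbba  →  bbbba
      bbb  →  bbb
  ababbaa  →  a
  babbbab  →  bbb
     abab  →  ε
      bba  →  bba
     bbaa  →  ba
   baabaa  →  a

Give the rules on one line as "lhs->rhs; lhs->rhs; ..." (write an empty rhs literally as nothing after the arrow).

  | abbbbba => bbbba
  | bbb
  | ababbaa => abbaa => baa => a
  | babbbab => bbbab => bbb

aa->a; ab->; baa->a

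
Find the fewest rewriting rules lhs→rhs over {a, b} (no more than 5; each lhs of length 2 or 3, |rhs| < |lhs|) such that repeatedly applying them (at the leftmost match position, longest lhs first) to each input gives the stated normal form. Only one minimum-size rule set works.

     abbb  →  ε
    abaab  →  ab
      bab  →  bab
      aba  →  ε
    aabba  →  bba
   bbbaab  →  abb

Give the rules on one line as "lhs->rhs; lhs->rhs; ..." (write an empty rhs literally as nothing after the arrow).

  | abbb => aa => ε
  | abaab => ab
  | bab
  | aba => ε

aa->; aaa->ab; aba->; bbb->a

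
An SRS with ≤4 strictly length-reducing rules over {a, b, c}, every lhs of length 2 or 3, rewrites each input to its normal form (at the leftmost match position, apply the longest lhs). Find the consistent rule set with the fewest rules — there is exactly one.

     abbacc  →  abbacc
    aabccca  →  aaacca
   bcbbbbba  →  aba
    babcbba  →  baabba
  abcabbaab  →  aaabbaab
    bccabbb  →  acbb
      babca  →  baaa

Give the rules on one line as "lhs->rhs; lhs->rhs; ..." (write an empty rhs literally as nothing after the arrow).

  | abbacc
  | aabccca => aaacca
  | bcbbbbba => abbbbba => abbba => aba
  | babcbba => baabba

bbb->b; bc->a; cab->c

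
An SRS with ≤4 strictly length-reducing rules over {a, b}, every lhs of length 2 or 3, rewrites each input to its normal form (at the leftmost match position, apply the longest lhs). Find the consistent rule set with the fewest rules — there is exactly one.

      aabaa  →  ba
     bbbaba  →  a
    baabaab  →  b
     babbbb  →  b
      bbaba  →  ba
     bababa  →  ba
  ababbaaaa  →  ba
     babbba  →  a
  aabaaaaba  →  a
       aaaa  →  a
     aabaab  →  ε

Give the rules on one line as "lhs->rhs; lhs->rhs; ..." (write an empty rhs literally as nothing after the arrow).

aa->a; ab->b; bb->

  | aabaa => abaa => baa => ba
  | bbbaba => baba => bba => a
  | baabaab => babaab => bbaab => aab => ab => b
  | babbbb => bbbbb => bbb => b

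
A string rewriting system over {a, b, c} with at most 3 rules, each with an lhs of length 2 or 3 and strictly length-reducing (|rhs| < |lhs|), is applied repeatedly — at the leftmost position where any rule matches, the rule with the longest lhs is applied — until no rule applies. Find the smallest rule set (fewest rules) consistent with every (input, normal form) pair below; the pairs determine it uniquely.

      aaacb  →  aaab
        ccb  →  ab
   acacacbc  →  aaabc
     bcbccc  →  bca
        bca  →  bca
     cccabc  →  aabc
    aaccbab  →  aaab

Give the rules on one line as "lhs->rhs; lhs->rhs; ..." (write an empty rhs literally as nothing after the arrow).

ac->a; ba->a; cc->a

  | aaacb => aaab
  | ccb => ab
  | acacacbc => aacacbc => aaacbc => aaabc
  | bcbccc => bcbac => bcac => bca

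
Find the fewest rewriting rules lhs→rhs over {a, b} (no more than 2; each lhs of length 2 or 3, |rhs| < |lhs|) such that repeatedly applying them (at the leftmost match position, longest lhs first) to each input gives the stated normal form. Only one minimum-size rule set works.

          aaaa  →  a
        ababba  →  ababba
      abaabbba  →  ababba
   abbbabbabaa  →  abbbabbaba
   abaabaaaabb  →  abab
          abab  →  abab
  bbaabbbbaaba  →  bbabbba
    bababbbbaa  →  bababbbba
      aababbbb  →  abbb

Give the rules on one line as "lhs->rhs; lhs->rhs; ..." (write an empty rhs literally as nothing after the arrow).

  | aaaa => aaa => aa => a
  | ababba
  | abaabbba => ababba
  | abbbabbabaa => abbbabbaba

aa->a; aab->a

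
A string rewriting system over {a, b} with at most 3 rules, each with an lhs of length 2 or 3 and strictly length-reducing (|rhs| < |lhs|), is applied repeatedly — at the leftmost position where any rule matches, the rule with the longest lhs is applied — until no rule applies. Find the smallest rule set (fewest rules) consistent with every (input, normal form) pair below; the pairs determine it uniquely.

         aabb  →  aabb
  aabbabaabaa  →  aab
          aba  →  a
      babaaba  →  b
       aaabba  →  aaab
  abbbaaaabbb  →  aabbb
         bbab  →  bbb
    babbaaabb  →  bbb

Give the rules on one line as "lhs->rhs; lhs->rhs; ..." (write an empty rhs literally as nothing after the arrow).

  | aabb
  | aabbabaabaa => aabbbaabaa => aabbabaa => aabbbaa => aabba => aab
  | aba => a
  | babaaba => bbaaba => baba => bba => b

ba->; bab->bb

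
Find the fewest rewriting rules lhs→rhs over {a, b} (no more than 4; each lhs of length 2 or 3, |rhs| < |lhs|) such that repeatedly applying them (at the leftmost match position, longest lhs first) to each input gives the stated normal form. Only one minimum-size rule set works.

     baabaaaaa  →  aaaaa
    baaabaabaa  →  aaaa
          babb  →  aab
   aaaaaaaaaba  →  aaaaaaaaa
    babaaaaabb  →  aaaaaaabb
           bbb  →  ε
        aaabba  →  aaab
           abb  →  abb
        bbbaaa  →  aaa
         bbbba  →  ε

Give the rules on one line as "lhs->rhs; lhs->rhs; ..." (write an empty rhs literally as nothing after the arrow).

ba->; bab->aa; bbb->

  | baabaaaaa => abaaaaa => aaaaa
  | baaabaabaa => aabaabaa => aaabaa => aaaa
  | babb => aab
  | aaaaaaaaaba => aaaaaaaaa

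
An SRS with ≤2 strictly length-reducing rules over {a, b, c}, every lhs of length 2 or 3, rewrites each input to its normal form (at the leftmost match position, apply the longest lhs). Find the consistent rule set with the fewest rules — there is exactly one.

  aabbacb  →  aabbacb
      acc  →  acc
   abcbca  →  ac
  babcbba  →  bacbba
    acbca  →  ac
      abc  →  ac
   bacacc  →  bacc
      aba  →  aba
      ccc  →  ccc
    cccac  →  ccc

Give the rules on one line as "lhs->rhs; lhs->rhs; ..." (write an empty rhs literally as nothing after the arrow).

bc->c; ca->

  | aabbacb
  | acc
  | abcbca => acbca => acca => ac
  | babcbba => bacbba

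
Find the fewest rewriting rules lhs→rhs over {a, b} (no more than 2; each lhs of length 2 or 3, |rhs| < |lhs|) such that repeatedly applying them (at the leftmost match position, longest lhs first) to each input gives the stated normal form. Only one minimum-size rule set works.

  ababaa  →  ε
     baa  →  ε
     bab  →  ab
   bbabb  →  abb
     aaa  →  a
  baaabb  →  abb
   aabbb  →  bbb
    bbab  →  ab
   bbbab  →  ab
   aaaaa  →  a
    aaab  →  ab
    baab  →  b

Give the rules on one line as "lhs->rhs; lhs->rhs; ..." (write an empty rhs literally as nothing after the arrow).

aa->; ba->a

  | ababaa => aabaa => baa => aa => ε
  | baa => aa => ε
  | bab => ab
  | bbabb => babb => abb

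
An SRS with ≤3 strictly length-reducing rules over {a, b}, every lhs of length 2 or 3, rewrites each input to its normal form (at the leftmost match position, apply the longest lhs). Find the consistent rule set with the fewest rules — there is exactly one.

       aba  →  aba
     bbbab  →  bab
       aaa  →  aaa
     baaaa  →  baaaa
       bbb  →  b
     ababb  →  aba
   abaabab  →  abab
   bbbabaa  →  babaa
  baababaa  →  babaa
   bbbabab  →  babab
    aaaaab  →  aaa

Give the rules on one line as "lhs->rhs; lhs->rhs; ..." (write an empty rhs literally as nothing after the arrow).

aab->; bb->

  | aba
  | bbbab => bab
  | aaa
  | baaaa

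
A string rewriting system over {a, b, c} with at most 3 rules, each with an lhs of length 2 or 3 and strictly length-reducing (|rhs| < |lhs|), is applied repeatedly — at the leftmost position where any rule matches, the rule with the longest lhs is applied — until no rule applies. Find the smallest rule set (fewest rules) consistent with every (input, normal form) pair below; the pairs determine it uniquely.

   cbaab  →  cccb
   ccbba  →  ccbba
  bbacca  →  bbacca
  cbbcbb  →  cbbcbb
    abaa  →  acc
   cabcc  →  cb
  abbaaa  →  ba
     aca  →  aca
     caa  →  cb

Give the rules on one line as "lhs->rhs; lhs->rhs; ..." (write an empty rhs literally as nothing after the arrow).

aa->b; baa->cc; bcc->a

  | cbaab => cccb
  | ccbba
  | bbacca
  | cbbcbb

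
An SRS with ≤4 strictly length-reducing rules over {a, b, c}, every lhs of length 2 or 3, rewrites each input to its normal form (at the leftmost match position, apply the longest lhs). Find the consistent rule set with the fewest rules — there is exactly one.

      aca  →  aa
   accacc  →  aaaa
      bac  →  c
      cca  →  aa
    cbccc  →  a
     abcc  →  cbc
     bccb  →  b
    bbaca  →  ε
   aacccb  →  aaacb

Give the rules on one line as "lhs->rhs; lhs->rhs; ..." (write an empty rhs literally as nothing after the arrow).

  | aca => aa
  | accacc => aaacc => aaaa
  | bac => c
  | cca => aa

abc->cb; ba->; ca->a; cc->a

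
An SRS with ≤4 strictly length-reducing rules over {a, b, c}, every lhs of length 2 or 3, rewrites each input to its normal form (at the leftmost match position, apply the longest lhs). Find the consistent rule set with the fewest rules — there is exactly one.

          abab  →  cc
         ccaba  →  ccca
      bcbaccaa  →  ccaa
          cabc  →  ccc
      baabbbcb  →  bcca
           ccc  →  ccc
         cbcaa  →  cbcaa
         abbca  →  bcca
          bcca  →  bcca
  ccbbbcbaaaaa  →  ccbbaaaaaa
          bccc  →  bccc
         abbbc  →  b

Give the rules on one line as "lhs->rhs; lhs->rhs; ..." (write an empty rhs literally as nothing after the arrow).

  | abab => cab => cc
  | ccaba => ccca
  | bcbaccaa => aaccaa => abcaa => ccaa
  | cabc => ccc

ab->c; abb->bc; ac->b; bcb->a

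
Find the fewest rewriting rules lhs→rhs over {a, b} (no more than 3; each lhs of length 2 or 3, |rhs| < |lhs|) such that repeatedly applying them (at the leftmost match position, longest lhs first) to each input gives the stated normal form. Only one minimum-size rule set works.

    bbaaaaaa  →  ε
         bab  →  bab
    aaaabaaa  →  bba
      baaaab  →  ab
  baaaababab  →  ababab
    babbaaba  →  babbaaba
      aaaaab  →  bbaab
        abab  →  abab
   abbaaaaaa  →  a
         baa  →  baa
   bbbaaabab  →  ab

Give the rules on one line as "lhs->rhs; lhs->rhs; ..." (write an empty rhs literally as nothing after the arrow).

aaa->bb; bbb->

  | bbaaaaaa => bbbbaaa => baaa => bbb => ε
  | bab
  | aaaabaaa => bbabaaa => bbabbb => bba
  | baaaab => bbbab => ab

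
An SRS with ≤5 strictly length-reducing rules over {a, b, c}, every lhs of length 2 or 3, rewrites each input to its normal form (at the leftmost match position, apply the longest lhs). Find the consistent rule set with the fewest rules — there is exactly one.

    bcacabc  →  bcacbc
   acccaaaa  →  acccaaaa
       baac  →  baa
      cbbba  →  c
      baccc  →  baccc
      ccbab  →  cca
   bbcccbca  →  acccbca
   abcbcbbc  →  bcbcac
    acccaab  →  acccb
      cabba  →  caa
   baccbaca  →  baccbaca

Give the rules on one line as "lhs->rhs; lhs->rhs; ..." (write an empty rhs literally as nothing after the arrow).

  | bcacabc => bcacbc
  | acccaaaa
  | baac => baa
  | cbbba => caba => c

aac->aa; ab->b; aba->; bb->a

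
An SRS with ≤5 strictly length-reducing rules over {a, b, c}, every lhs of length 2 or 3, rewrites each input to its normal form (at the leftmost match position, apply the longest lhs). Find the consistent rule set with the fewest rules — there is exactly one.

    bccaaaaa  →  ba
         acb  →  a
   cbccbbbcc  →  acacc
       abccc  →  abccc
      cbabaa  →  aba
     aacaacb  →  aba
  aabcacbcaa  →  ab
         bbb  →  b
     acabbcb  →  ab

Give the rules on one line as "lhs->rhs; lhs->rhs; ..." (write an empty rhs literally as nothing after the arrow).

  | bccaaaaa => bcbaaa => baaaa => baaa => baa => ba
  | acb => aa => a
  | cbccbbbcc => accbbbcc => acabbcc => acacc
  | abccc

aa->a; bb->; caa->b; cb->a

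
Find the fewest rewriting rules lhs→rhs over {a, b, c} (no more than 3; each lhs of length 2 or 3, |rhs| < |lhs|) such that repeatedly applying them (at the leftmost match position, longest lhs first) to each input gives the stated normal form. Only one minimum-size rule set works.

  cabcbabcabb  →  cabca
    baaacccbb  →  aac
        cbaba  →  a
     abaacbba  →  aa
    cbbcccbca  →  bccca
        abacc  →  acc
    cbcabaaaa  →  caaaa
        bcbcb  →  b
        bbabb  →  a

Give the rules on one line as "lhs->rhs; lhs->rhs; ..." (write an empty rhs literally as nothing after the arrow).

ba->; bb->; cb->

  | cabcbabcabb => cababcabb => cabcabb => cabca
  | baaacccbb => aacccbb => aaccb => aac
  | cbaba => aba => a
  | abaacbba => aacbba => aaba => aa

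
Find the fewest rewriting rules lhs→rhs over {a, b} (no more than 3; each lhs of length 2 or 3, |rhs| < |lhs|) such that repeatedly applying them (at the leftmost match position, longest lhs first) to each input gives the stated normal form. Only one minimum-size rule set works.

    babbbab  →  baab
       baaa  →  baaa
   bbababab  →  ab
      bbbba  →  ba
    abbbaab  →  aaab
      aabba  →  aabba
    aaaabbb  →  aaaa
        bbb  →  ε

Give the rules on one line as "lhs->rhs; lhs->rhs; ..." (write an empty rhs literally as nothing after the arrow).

  | babbbab => baab
  | baaa
  | bbababab => bbbab => ab
  | bbbba => ba

aba->; bbb->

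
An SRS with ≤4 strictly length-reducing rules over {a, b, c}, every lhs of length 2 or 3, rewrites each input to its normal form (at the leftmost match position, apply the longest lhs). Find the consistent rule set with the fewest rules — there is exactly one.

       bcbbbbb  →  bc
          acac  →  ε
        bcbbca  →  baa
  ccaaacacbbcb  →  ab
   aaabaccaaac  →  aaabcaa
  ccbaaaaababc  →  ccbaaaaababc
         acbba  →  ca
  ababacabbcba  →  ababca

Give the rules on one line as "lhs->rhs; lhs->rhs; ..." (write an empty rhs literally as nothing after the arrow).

  | bcbbbbb => bcbbbb => bcbbb => bcbb => bcb => bc
  | acac => ac => ε
  | bcbbca => bcbca => bcca => baa
  | ccaaacacbbcb => aaaacacbbcb => aaaacbbcb => aaabbcb => aaaccb => aacb => ab

ac->; bb->c; bcb->bc; cca->aa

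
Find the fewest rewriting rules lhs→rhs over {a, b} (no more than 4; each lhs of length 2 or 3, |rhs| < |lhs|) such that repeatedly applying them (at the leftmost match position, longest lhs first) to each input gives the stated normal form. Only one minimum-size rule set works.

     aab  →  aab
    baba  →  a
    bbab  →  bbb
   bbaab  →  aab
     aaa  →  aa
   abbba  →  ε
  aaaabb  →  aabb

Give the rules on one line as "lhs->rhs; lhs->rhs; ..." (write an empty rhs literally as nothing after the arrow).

  | aab
  | baba => bba => ba => a
  | bbab => bbb
  | bbaab => baab => aab

aaa->aa; aba->; ba->a; bab->bb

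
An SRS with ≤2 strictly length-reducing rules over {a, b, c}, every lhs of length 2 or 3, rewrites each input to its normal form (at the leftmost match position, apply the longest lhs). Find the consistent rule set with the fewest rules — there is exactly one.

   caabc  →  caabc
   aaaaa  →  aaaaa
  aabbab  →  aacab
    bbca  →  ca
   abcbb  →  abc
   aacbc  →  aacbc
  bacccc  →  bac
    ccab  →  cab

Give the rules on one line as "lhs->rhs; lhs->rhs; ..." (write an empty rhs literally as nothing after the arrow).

bb->c; cc->c

  | caabc
  | aaaaa
  | aabbab => aacab
  | bbca => cca => ca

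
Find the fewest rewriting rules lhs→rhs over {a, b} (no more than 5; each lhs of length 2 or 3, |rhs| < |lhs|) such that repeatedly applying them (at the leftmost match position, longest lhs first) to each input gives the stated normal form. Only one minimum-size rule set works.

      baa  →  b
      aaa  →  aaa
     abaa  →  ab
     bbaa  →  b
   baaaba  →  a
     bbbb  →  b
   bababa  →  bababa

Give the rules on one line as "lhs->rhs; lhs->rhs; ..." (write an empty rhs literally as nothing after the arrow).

baa->bb; bb->b; bba->bb; bbb->

  | baa => bb => b
  | aaa
  | abaa => abb => ab
  | bbaa => bba => bb => b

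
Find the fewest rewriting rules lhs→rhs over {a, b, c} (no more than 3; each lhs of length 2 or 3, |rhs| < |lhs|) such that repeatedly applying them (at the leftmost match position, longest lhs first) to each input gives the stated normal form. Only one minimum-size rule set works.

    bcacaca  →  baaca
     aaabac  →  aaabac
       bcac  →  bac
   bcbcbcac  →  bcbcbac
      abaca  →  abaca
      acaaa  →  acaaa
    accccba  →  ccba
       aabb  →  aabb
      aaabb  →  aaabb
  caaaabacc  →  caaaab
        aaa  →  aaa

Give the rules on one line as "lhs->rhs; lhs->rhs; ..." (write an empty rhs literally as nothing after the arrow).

  | bcacaca => bacaca => baaca
  | aaabac
  | bcac => bac
  | bcbcbcac => bcbcbac

acc->; cac->ac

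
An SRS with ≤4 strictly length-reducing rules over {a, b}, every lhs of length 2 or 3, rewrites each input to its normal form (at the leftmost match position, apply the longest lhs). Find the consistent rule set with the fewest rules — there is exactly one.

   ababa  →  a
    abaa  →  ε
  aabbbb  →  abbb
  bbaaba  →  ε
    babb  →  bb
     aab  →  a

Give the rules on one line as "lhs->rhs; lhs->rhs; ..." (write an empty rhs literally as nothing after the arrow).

aa->; aab->a; ba->

  | ababa => aba => a
  | abaa => aa => ε
  | aabbbb => abbb
  | bbaaba => baba => ba => ε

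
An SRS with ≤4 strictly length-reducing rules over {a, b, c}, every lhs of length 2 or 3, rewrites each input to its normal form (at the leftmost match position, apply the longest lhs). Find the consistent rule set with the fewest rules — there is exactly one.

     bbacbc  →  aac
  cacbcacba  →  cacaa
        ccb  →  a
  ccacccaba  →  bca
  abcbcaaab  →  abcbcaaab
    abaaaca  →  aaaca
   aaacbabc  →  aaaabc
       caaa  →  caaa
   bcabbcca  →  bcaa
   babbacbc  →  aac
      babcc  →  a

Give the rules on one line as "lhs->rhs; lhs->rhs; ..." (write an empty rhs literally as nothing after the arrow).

acb->a; ba->; bb->a; cc->b

  | bbacbc => aacbc => aac
  | cacbcacba => cacacba => cacaa
  | ccb => bb => a
  | ccacccaba => bacccaba => cccaba => bcaba => bca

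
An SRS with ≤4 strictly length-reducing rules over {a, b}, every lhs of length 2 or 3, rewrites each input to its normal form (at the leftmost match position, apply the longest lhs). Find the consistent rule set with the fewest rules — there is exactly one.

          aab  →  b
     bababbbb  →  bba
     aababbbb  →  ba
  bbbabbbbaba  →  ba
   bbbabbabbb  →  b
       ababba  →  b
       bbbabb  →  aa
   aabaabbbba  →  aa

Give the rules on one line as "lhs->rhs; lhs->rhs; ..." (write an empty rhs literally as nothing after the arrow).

ab->b; abb->a; baa->b; bbb->a

  | aab => ab => b
  | bababbbb => bbabbbb => bbabb => bba
  | aababbbb => ababbbb => babbbb => babb => ba
  | bbbabbbbaba => aabbbbaba => aabbaba => aaaba => aaba => aba => ba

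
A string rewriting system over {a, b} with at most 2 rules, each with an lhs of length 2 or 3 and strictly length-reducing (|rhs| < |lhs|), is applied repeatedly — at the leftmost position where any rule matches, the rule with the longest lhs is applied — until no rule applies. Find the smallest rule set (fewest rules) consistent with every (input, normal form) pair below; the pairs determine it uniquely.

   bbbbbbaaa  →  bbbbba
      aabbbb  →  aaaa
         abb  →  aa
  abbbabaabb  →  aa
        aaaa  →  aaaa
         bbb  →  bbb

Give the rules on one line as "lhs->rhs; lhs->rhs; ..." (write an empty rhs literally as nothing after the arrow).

  | bbbbbbaaa => bbbbba
  | aabbbb => aaabb => aaaa
  | abb => aa
  | abbbabaabb => aababaabb => aababb => aabaa => aa

abb->aa; baa->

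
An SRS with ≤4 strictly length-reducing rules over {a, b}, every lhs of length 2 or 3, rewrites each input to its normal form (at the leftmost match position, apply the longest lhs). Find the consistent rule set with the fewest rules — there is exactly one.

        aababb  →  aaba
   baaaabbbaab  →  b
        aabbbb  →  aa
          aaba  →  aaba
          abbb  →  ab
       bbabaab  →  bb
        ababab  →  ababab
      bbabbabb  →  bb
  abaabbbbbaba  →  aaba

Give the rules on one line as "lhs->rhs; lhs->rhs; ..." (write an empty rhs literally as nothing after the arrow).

  | aababb => aaba
  | baaaabbbaab => baabbbaab => bbbbaab => bbab => b
  | aabbbb => aabb => aa
  | aaba

abb->a; baa->b; bba->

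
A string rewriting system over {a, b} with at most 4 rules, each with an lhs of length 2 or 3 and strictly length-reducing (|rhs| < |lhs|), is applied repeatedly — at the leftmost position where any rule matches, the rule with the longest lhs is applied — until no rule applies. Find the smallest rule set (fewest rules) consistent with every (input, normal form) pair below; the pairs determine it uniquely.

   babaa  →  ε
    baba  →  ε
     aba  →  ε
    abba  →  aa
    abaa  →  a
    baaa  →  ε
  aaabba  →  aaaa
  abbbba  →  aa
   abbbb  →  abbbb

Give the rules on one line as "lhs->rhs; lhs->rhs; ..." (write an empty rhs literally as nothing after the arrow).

  | babaa => baa => ba => ε
  | baba => ba => ε
  | aba => ε
  | abba => aa

aba->; ba->; baa->ba; bba->a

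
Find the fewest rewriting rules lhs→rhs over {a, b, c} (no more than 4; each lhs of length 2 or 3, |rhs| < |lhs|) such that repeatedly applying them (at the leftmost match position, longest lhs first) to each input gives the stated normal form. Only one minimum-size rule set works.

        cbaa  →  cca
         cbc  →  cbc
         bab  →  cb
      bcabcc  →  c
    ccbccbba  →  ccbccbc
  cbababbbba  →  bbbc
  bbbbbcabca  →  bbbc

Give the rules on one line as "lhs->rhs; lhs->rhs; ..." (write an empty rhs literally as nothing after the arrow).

ba->c; cab->ac; ccc->

  | cbaa => cca
  | cbc
  | bab => cb
  | bcabcc => baccc => cccc => c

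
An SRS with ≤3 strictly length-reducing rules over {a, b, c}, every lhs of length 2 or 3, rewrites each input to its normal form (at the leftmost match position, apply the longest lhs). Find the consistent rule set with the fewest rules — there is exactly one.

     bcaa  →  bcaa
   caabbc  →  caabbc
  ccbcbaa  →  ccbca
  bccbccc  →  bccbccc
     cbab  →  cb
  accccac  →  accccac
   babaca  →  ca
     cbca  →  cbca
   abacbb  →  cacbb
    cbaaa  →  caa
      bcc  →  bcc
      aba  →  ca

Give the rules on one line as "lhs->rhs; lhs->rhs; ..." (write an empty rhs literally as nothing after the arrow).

aba->ca; ba->

  | bcaa
  | caabbc
  | ccbcbaa => ccbca
  | bccbccc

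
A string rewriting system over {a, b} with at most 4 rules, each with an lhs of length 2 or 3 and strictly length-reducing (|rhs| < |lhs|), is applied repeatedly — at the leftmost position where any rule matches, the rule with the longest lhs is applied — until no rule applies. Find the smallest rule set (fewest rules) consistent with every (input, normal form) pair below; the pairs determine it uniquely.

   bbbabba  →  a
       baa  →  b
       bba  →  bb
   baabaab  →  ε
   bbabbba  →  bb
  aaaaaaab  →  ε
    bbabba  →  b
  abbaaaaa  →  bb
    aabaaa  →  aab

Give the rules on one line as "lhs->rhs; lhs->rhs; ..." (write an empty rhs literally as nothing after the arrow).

aaa->bb; abb->; ba->b; bbb->

  | bbbabba => abba => a
  | baa => ba => b
  | bba => bb
  | baabaab => babaab => bbaab => bbab => bbb => ε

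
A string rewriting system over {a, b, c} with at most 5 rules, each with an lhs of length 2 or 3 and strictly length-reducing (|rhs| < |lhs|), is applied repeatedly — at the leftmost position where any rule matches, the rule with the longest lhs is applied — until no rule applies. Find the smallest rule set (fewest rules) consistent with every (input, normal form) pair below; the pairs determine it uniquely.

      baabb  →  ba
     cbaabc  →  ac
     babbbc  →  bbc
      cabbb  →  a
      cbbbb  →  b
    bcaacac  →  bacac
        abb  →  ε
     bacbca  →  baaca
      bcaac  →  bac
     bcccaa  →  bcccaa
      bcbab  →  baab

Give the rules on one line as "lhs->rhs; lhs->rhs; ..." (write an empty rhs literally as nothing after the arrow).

aaa->c; abb->; bca->b; cb->a

  | baabb => ba
  | cbaabc => aaabc => cbc => ac
  | babbbc => bbc
  | cabbb => cb => a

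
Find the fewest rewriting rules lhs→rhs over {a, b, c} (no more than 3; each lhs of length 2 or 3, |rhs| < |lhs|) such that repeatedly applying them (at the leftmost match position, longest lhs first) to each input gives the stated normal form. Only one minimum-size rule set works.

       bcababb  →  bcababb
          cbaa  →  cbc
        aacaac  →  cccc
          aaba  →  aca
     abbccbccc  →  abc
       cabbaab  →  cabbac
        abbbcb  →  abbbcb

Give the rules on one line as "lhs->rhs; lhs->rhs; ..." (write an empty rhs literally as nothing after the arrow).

  | bcababb
  | cbaa => cbc
  | aacaac => ccaac => cccc
  | aaba => aca

aa->c; aab->ac; bcc->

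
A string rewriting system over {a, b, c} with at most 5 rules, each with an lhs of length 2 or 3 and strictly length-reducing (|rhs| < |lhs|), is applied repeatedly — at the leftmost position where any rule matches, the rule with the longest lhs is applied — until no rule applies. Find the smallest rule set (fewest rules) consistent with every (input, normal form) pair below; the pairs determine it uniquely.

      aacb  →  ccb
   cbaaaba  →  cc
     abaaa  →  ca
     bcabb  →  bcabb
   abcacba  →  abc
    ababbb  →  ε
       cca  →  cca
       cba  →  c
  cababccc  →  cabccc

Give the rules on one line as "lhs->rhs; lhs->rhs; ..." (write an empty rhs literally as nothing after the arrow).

  | aacb => ccb
  | cbaaaba => caaba => ccba => cc
  | abaaa => aaa => ca
  | bcabb

aa->c; ac->; ba->; bbb->c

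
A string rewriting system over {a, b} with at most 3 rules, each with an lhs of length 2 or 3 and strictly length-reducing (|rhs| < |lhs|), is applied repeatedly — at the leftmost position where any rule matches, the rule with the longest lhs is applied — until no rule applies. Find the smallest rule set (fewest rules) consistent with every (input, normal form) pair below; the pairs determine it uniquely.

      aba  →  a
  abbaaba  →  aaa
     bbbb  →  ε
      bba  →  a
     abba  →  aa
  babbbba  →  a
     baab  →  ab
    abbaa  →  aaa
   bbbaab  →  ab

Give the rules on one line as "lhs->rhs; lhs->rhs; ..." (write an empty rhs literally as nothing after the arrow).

  | aba => a
  | abbaaba => aaaba => aaa
  | bbbb => bb => ε
  | bba => a

ba->; bb->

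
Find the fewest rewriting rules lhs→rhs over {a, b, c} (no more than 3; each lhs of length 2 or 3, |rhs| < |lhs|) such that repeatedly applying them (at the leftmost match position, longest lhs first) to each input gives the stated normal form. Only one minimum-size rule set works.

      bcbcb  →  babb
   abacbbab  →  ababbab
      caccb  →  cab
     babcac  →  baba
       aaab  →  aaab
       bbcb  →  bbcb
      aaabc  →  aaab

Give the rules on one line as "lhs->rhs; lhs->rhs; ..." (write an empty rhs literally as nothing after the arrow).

abc->ab; ac->a; cbc->ab

  | bcbcb => babb
  | abacbbab => ababbab
  | caccb => cacb => cab
  | babcac => babac => baba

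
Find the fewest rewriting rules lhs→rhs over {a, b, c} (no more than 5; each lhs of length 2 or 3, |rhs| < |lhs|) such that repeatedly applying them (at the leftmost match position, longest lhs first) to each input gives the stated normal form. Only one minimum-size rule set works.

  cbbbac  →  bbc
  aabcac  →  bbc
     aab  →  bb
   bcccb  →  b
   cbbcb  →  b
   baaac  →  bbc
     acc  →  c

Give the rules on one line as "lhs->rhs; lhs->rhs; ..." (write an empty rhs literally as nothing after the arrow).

aa->b; ac->c; cb->; cc->c

  | cbbbac => bbac => bbc
  | aabcac => bbcac => bbcc => bbc
  | aab => bb
  | bcccb => bccb => bcb => b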